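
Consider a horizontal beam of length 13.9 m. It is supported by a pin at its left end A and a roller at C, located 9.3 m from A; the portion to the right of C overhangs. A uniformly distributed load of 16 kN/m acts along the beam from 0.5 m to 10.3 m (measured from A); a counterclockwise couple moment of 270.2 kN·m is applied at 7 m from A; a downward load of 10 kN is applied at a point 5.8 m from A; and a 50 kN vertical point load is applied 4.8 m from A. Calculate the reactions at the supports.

Resultant of the distributed load: 16 × 9.8 = 156.8 kN at 5.4 m from A.
Taking moments about A: C_y·9.3 − (16·9.8)·5.4 + 270.2 − 10·5.8 − 50·4.8 = 0 → C_y = 874.52/9.3 = 94.0344 ≈ 94.03 kN.
ΣF_y = 0: A_y + 94.0344 − 16·9.8 − 10 − 50 = 0 → A_y = 122.8 kN.
ΣF_x = 0: no horizontal applied forces, so A_x = 0.

A_x = 0, A_y = 122.8 kN, C_y = 94.03 kN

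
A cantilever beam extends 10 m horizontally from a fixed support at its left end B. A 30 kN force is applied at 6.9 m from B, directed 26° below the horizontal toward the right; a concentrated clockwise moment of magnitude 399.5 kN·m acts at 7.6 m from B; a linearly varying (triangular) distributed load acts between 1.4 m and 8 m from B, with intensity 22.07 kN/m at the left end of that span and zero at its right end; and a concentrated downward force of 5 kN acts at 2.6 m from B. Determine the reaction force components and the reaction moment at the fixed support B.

B_x = -26.96 kN, B_y = 90.98 kN, M_B = 765.4 kN·m

Resultant of the triangular load: ½ × 22.07 × 6.6 = 72.831 kN, acting at 3.6 m from B (one-third of the span from the peak).
ΣF_x = 0: B_x + 30·cos26° = 0 → B_x = -26.96 kN.
ΣF_y = 0: B_y − 30·sin26° − ½·22.07·6.6 − 5 = 0 → B_y = 90.98 kN.
ΣM about B: M_B − 30·sin26°·6.9 − 399.5 − (½·22.07·6.6)·3.6 − 5·2.6 = 0 → M_B = 765.4 kN·m.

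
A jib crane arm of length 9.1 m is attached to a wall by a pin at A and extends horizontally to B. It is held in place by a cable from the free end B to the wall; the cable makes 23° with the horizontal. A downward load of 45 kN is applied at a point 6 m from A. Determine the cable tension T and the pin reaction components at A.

T = 75.94 kN, A_x = 69.90 kN, A_y = 15.33 kN

ΣM about A: T·sin23°·9.1 − 45·6 = 0 → T = 270/(9.1·0.390731) = 75.9354 ≈ 75.94 kN.
ΣF_x = 0: A_x − T·cos23° = 0 → A_x = 75.9354 × 0.920505 = 69.90 kN.
ΣF_y = 0: A_y + T·sin23° − 45 = 0 → A_y = 45 − 75.9354 × 0.390731 = 15.33 kN.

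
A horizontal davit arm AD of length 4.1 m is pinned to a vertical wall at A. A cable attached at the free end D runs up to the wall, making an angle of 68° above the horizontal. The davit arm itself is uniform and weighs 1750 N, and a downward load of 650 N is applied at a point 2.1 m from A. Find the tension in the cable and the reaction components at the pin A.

T = 1303 N, A_x = 488.0 N, A_y = 1192 N

ΣM about A: T·sin68°·4.1 − 1750·2.05 − 650·2.1 = 0 → T = 4952.5/(4.1·0.927184) = 1302.79 ≈ 1303 N.
ΣF_x = 0: A_x − T·cos68° = 0 → A_x = 1302.79 × 0.374607 = 488.0 N.
ΣF_y = 0: A_y + T·sin68° − 1750 − 650 = 0 → A_y = 2400 − 1302.79 × 0.927184 = 1192 N.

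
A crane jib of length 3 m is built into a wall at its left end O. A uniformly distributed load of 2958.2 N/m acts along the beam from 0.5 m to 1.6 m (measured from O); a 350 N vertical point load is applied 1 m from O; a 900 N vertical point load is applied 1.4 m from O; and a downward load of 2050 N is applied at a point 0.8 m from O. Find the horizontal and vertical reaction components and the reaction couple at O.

Resultant of the distributed load: 2958.2 × 1.1 = 3254.02 N at 1.05 m from O.
ΣF_x = 0: O_x = 0.
ΣF_y = 0: O_y − 2958.2·1.1 − 350 − 900 − 2050 = 0 → O_y = 6554 N.
ΣM about O: M_O − (2958.2·1.1)·1.05 − 350·1 − 900·1.4 − 2050·0.8 = 0 → M_O = 6667 N·m.

O_x = 0, O_y = 6554 N, M_O = 6667 N·m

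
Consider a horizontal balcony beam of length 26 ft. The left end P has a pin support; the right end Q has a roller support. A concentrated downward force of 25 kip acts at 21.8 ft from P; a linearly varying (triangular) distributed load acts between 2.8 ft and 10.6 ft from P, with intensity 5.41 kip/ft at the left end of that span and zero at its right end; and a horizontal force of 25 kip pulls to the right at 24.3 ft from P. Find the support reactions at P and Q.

Resultant of the triangular load: ½ × 5.41 × 7.8 = 21.099 kip, acting at 5.4 ft from P (one-third of the span from the peak).
Taking moments about P: Q_y·26 − 25·21.8 − (½·5.41·7.8)·5.4 = 0 → Q_y = 658.9346/26 = 25.3436 ≈ 25.34 kip.
ΣF_y = 0: P_y + 25.3436 − 25 − ½·5.41·7.8 = 0 → P_y = 20.76 kip.
ΣF_x = 0: P_x + 25 = 0 → P_x = -25.00 kip.

P_x = -25.00 kip, P_y = 20.76 kip, Q_y = 25.34 kip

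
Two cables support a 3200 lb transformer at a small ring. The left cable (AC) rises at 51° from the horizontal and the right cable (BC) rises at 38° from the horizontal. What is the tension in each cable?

ΣF_x = 0: −T_AC·cos51° + T_BC·cos38° = 0 → T_BC = 0.798619·T_AC.
ΣF_y = 0: T_AC·sin51° + T_BC·sin38° = 3200.
Substitute: T_AC·(0.777146 + 0.798619·0.615661) = 3200 → T_AC = 2522.02 ≈ 2522 lb.
Then T_BC = 0.798619 × 2522.02 = 2014 lb.

T_AC = 2522 lb, T_BC = 2014 lb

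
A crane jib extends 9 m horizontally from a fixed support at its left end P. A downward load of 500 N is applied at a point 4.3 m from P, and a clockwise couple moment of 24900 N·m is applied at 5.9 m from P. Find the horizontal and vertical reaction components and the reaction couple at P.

P_x = 0, P_y = 500.0 N, M_P = 27050 N·m

ΣF_x = 0: P_x = 0.
ΣF_y = 0: P_y − 500 = 0 → P_y = 500.0 N.
ΣM about P: M_P − 500·4.3 − 24900 = 0 → M_P = 27050 N·m.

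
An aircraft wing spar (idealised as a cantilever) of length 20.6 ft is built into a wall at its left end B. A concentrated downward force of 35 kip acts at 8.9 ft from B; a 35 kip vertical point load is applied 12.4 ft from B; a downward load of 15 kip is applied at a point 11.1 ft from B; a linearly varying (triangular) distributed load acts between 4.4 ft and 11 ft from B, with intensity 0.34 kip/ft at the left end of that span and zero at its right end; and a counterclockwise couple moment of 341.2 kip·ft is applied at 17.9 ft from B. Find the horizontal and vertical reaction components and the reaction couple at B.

Resultant of the triangular load: ½ × 0.34 × 6.6 = 1.122 kip, acting at 6.6 ft from B (one-third of the span from the peak).
ΣF_x = 0: B_x = 0.
ΣF_y = 0: B_y − 35 − 35 − 15 − ½·0.34·6.6 = 0 → B_y = 86.12 kip.
ΣM about B: M_B − 35·8.9 − 35·12.4 − 15·11.1 − (½·0.34·6.6)·6.6 + 341.2 = 0 → M_B = 578.2 kip·ft.

B_x = 0, B_y = 86.12 kip, M_B = 578.2 kip·ft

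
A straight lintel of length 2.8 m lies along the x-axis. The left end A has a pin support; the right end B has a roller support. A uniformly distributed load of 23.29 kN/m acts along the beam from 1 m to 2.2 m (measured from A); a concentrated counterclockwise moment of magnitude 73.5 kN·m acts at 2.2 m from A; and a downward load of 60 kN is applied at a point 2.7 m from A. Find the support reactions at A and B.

Resultant of the distributed load: 23.29 × 1.2 = 27.948 kN at 1.6 m from A.
Taking moments about A: B_y·2.8 − (23.29·1.2)·1.6 + 73.5 − 60·2.7 = 0 → B_y = 133.2168/2.8 = 47.5774 ≈ 47.58 kN.
ΣF_y = 0: A_y + 47.5774 − 23.29·1.2 − 60 = 0 → A_y = 40.37 kN.
ΣF_x = 0: no horizontal applied forces, so A_x = 0.

A_x = 0, A_y = 40.37 kN, B_y = 47.58 kN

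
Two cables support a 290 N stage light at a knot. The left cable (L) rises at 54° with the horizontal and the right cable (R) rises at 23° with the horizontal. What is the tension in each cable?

ΣF_x = 0: −T_L·cos54° + T_R·cos23° = 0 → T_R = 0.638547·T_L.
ΣF_y = 0: T_L·sin54° + T_R·sin23° = 290.
Substitute: T_L·(0.809017 + 0.638547·0.390731) = 290 → T_L = 273.968 ≈ 274.0 N.
Then T_R = 0.638547 × 273.968 = 174.9 N.

T_L = 274.0 N, T_R = 174.9 N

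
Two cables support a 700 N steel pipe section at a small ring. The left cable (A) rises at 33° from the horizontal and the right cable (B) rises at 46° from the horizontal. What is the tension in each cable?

ΣF_x = 0: −T_A·cos33° + T_B·cos46° = 0 → T_B = 1.20731·T_A.
ΣF_y = 0: T_A·sin33° + T_B·sin46° = 700.
Substitute: T_A·(0.544639 + 1.20731·0.71934) = 700 → T_A = 495.363 ≈ 495.4 N.
Then T_B = 1.20731 × 495.363 = 598.1 N.

T_A = 495.4 N, T_B = 598.1 N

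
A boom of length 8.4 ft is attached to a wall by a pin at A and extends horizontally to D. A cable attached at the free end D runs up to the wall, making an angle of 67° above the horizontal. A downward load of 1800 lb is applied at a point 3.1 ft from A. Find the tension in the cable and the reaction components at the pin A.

ΣM about A: T·sin67°·8.4 − 1800·3.1 = 0 → T = 5580/(8.4·0.920505) = 721.654 ≈ 721.7 lb.
ΣF_x = 0: A_x − T·cos67° = 0 → A_x = 721.654 × 0.390731 = 282.0 lb.
ΣF_y = 0: A_y + T·sin67° − 1800 = 0 → A_y = 1800 − 721.654 × 0.920505 = 1136 lb.

T = 721.7 lb, A_x = 282.0 lb, A_y = 1136 lb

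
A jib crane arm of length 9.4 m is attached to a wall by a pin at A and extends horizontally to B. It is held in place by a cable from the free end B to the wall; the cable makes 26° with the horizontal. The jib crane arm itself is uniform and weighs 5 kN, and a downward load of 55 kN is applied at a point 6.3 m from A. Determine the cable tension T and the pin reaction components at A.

T = 89.79 kN, A_x = 80.70 kN, A_y = 20.64 kN

ΣM about A: T·sin26°·9.4 − 5·4.7 − 55·6.3 = 0 → T = 370/(9.4·0.438371) = 89.7908 ≈ 89.79 kN.
ΣF_x = 0: A_x − T·cos26° = 0 → A_x = 89.7908 × 0.898794 = 80.70 kN.
ΣF_y = 0: A_y + T·sin26° − 5 − 55 = 0 → A_y = 60 − 89.7908 × 0.438371 = 20.64 kN.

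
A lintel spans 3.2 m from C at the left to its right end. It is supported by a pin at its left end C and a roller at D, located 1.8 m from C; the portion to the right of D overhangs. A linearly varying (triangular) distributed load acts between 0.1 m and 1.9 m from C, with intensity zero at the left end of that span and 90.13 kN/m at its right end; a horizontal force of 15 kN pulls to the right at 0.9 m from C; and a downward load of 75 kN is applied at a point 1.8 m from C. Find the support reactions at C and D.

Resultant of the triangular load: ½ × 90.13 × 1.8 = 81.117 kN, acting at 1.3 m from C (one-third of the span from the peak).
Moments about C: D_y·1.8 − (½·90.13·1.8)·1.3 − 75·1.8 = 0 → D_y = 240.4521/1.8 = 133.584 ≈ 133.6 kN.
ΣF_y = 0: C_y + 133.584 − ½·90.13·1.8 − 75 = 0 → C_y = 22.53 kN.
ΣF_x = 0: C_x + 15 = 0 → C_x = -15.00 kN.

C_x = -15.00 kN, C_y = 22.53 kN, D_y = 133.6 kN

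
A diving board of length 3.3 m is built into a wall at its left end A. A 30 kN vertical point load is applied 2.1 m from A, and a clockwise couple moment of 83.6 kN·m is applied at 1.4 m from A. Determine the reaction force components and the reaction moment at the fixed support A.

A_x = 0, A_y = 30.00 kN, M_A = 146.6 kN·m

ΣF_x = 0: A_x = 0.
ΣF_y = 0: A_y − 30 = 0 → A_y = 30.00 kN.
ΣM about A: M_A − 30·2.1 − 83.6 = 0 → M_A = 146.6 kN·m.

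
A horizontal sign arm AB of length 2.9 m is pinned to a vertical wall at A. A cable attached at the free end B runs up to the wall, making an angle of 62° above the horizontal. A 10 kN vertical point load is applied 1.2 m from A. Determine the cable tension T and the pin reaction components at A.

T = 4.686 kN, A_x = 2.200 kN, A_y = 5.862 kN

ΣM about A: T·sin62°·2.9 − 10·1.2 = 0 → T = 12/(2.9·0.882948) = 4.68649 ≈ 4.686 kN.
ΣF_x = 0: A_x − T·cos62° = 0 → A_x = 4.68649 × 0.469472 = 2.200 kN.
ΣF_y = 0: A_y + T·sin62° − 10 = 0 → A_y = 10 − 4.68649 × 0.882948 = 5.862 kN.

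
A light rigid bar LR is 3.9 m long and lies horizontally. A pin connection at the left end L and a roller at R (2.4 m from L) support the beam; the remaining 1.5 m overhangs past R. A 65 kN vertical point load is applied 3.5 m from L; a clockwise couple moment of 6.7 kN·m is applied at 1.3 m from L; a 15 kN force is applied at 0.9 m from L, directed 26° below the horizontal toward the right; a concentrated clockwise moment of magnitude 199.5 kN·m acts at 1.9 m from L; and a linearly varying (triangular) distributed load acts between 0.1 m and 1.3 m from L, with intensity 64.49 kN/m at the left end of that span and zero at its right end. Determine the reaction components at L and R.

Resultant of the triangular load: ½ × 64.49 × 1.2 = 38.694 kN, acting at 0.5 m from L (one-third of the span from the peak).
Moments about L: R_y·2.4 − 65·3.5 − 6.7 − 15·sin26°·0.9 − 199.5 − (½·64.49·1.2)·0.5 = 0 → R_y = 458.965/2.4 = 191.235 ≈ 191.2 kN.
ΣF_y = 0: L_y + 191.235 − 65 − 15·sin26° − ½·64.49·1.2 = 0 → L_y = -80.97 kN.
ΣF_x = 0: L_x + 15·cos26° = 0 → L_x = -13.48 kN.

L_x = -13.48 kN, L_y = -80.97 kN, R_y = 191.2 kN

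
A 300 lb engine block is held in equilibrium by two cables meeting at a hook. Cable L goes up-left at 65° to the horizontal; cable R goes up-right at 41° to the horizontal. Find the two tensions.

T_L = 235.5 lb, T_R = 131.9 lb

ΣF_x = 0: −T_L·cos65° + T_R·cos41° = 0 → T_R = 0.559975·T_L.
ΣF_y = 0: T_L·sin65° + T_R·sin41° = 300.
Substitute: T_L·(0.906308 + 0.559975·0.656059) = 300 → T_L = 235.537 ≈ 235.5 lb.
Then T_R = 0.559975 × 235.537 = 131.9 lb.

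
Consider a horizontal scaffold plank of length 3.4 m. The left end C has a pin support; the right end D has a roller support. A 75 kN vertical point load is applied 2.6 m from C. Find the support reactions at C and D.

C_x = 0, C_y = 17.65 kN, D_y = 57.35 kN

Moments about C: D_y·3.4 − 75·2.6 = 0 → D_y = 195/3.4 = 57.3529 ≈ 57.35 kN.
ΣF_y = 0: C_y + 57.3529 − 75 = 0 → C_y = 17.65 kN.
ΣF_x = 0: no horizontal applied forces, so C_x = 0.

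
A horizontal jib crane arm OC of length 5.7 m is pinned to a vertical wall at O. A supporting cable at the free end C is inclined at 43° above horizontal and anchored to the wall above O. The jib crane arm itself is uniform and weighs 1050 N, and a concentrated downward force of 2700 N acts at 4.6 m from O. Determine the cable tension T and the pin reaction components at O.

T = 3965 N, O_x = 2900 N, O_y = 1046 N

ΣM about O: T·sin43°·5.7 − 1050·2.85 − 2700·4.6 = 0 → T = 15412.5/(5.7·0.681998) = 3964.74 ≈ 3965 N.
ΣF_x = 0: O_x − T·cos43° = 0 → O_x = 3964.74 × 0.731354 = 2900 N.
ΣF_y = 0: O_y + T·sin43° − 1050 − 2700 = 0 → O_y = 3750 − 3964.74 × 0.681998 = 1046 N.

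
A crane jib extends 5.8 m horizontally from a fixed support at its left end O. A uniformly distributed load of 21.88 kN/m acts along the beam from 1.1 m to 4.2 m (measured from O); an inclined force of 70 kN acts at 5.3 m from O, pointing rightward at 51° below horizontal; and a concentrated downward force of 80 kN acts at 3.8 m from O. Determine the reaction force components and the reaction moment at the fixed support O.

Resultant of the distributed load: 21.88 × 3.1 = 67.828 kN at 2.65 m from O.
ΣF_x = 0: O_x + 70·cos51° = 0 → O_x = -44.05 kN.
ΣF_y = 0: O_y − 21.88·3.1 − 70·sin51° − 80 = 0 → O_y = 202.2 kN.
ΣM about O: M_O − (21.88·3.1)·2.65 − 70·sin51°·5.3 − 80·3.8 = 0 → M_O = 772.1 kN·m.

O_x = -44.05 kN, O_y = 202.2 kN, M_O = 772.1 kN·m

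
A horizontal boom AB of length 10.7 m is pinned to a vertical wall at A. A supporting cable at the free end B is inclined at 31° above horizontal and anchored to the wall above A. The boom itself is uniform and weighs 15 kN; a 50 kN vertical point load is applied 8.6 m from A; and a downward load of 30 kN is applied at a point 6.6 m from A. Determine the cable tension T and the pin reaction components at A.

T = 128.5 kN, A_x = 110.2 kN, A_y = 28.81 kN

ΣM about A: T·sin31°·10.7 − 15·5.35 − 50·8.6 − 30·6.6 = 0 → T = 708.25/(10.7·0.515038) = 128.518 ≈ 128.5 kN.
ΣF_x = 0: A_x − T·cos31° = 0 → A_x = 128.518 × 0.857167 = 110.2 kN.
ΣF_y = 0: A_y + T·sin31° − 15 − 50 − 30 = 0 → A_y = 95 − 128.518 × 0.515038 = 28.81 kN.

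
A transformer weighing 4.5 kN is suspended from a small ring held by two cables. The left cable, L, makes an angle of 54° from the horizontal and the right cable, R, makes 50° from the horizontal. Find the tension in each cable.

T_L = 2.981 kN, T_R = 2.726 kN

ΣF_x = 0: −T_L·cos54° + T_R·cos50° = 0 → T_R = 0.914432·T_L.
ΣF_y = 0: T_L·sin54° + T_R·sin50° = 4.5.
Substitute: T_L·(0.809017 + 0.914432·0.766044) = 4.5 → T_L = 2.9811 ≈ 2.981 kN.
Then T_R = 0.914432 × 2.9811 = 2.726 kN.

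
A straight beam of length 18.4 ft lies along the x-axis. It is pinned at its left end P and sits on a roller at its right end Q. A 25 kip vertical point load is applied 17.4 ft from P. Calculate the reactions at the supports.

ΣM about P: Q_y·18.4 − 25·17.4 = 0 → Q_y = 435/18.4 = 23.6413 ≈ 23.64 kip.
ΣF_y = 0: P_y + 23.6413 − 25 = 0 → P_y = 1.359 kip.
ΣF_x = 0: no horizontal applied forces, so P_x = 0.

P_x = 0, P_y = 1.359 kip, Q_y = 23.64 kip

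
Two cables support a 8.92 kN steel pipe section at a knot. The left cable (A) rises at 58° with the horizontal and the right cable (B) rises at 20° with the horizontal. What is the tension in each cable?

T_A = 8.569 kN, T_B = 4.832 kN

ΣF_x = 0: −T_A·cos58° + T_B·cos20° = 0 → T_B = 0.563928·T_A.
ΣF_y = 0: T_A·sin58° + T_B·sin20° = 8.92.
Substitute: T_A·(0.848048 + 0.563928·0.34202) = 8.92 → T_A = 8.56932 ≈ 8.569 kN.
Then T_B = 0.563928 × 8.56932 = 4.832 kN.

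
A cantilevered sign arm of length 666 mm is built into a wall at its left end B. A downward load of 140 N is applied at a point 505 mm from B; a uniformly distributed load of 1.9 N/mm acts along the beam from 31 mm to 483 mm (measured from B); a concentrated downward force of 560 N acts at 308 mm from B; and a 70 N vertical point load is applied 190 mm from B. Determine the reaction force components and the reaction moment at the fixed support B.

Resultant of the distributed load: 1.9 × 452 = 858.8 N at 257 mm from B.
ΣF_x = 0: B_x = 0.
ΣF_y = 0: B_y − 140 − 1.9·452 − 560 − 70 = 0 → B_y = 1629 N.
ΣM about B: M_B − 140·505 − (1.9·452)·257 − 560·308 − 70·190 = 0 → M_B = 477200 N·mm.

B_x = 0, B_y = 1629 N, M_B = 477200 N·mm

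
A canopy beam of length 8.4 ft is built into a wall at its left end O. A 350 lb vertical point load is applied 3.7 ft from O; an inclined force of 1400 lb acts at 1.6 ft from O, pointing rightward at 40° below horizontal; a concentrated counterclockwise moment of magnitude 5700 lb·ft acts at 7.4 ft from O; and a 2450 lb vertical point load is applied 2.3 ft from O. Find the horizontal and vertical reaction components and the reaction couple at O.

O_x = -1072 lb, O_y = 3700 lb, M_O = 2670 lb·ft

ΣF_x = 0: O_x + 1400·cos40° = 0 → O_x = -1072 lb.
ΣF_y = 0: O_y − 350 − 1400·sin40° − 2450 = 0 → O_y = 3700 lb.
ΣM about O: M_O − 350·3.7 − 1400·sin40°·1.6 + 5700 − 2450·2.3 = 0 → M_O = 2670 lb·ft.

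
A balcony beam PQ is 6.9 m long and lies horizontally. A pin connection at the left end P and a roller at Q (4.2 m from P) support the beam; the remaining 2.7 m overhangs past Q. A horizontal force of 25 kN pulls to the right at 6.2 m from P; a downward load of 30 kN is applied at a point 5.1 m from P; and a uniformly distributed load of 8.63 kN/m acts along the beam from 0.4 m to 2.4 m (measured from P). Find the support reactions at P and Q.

Resultant of the distributed load: 8.63 × 2 = 17.26 kN at 1.4 m from P.
ΣM about P: Q_y·4.2 − 30·5.1 − (8.63·2)·1.4 = 0 → Q_y = 177.164/4.2 = 42.1819 ≈ 42.18 kN.
ΣF_y = 0: P_y + 42.1819 − 30 − 8.63·2 = 0 → P_y = 5.078 kN.
ΣF_x = 0: P_x + 25 = 0 → P_x = -25.00 kN.

P_x = -25.00 kN, P_y = 5.078 kN, Q_y = 42.18 kN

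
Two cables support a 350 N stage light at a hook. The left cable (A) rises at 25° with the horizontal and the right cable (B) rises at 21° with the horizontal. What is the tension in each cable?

ΣF_x = 0: −T_A·cos25° + T_B·cos21° = 0 → T_B = 0.970787·T_A.
ΣF_y = 0: T_A·sin25° + T_B·sin21° = 350.
Substitute: T_A·(0.422618 + 0.970787·0.358368) = 350 → T_A = 454.24 ≈ 454.2 N.
Then T_B = 0.970787 × 454.24 = 441.0 N.

T_A = 454.2 N, T_B = 441.0 N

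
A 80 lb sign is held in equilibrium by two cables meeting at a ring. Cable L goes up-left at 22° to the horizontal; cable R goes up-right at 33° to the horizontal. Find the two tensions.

ΣF_x = 0: −T_L·cos22° + T_R·cos33° = 0 → T_R = 1.10554·T_L.
ΣF_y = 0: T_L·sin22° + T_R·sin33° = 80.
Substitute: T_L·(0.374607 + 1.10554·0.544639) = 80 → T_L = 81.9062 ≈ 81.91 lb.
Then T_R = 1.10554 × 81.9062 = 90.55 lb.

T_L = 81.91 lb, T_R = 90.55 lb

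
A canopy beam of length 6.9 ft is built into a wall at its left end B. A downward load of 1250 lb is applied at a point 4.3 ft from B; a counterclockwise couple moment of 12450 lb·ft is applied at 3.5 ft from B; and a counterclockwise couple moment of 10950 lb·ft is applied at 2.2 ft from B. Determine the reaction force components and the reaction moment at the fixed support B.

B_x = 0, B_y = 1250 lb, M_B = -18020 lb·ft

ΣF_x = 0: B_x = 0.
ΣF_y = 0: B_y − 1250 = 0 → B_y = 1250 lb.
ΣM about B: M_B − 1250·4.3 + 12450 + 10950 = 0 → M_B = -18020 lb·ft.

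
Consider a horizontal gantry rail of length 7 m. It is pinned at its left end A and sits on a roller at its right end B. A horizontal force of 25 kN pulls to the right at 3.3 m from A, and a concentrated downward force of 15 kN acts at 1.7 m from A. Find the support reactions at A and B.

A_x = -25.00 kN, A_y = 11.36 kN, B_y = 3.643 kN

Moments about A: B_y·7 − 15·1.7 = 0 → B_y = 25.5/7 = 3.64286 ≈ 3.643 kN.
ΣF_y = 0: A_y + 3.64286 − 15 = 0 → A_y = 11.36 kN.
ΣF_x = 0: A_x + 25 = 0 → A_x = -25.00 kN.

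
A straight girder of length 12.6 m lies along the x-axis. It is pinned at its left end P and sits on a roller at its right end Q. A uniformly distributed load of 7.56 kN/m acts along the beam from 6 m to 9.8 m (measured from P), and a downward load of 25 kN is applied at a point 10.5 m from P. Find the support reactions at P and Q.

Resultant of the distributed load: 7.56 × 3.8 = 28.728 kN at 7.9 m from P.
ΣM about P: Q_y·12.6 − (7.56·3.8)·7.9 − 25·10.5 = 0 → Q_y = 489.4512/12.6 = 38.8453 ≈ 38.85 kN.
ΣF_y = 0: P_y + 38.8453 − 7.56·3.8 − 25 = 0 → P_y = 14.88 kN.
ΣF_x = 0: no horizontal applied forces, so P_x = 0.

P_x = 0, P_y = 14.88 kN, Q_y = 38.85 kN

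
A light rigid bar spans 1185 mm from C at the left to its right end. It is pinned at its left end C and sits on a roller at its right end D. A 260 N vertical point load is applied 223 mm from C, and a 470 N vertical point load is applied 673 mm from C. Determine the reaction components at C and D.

C_x = 0, C_y = 414.1 N, D_y = 315.9 N

ΣM about C: D_y·1185 − 260·223 − 470·673 = 0 → D_y = 374290/1185 = 315.857 ≈ 315.9 N.
ΣF_y = 0: C_y + 315.857 − 260 − 470 = 0 → C_y = 414.1 N.
ΣF_x = 0: no horizontal applied forces, so C_x = 0.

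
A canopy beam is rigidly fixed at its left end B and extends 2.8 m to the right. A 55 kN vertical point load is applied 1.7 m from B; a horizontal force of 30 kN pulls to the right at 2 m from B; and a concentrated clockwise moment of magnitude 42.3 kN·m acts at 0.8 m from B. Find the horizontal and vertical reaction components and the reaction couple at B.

ΣF_x = 0: B_x + 30 = 0 → B_x = -30.00 kN.
ΣF_y = 0: B_y − 55 = 0 → B_y = 55.00 kN.
ΣM about B: M_B − 55·1.7 − 42.3 = 0 → M_B = 135.8 kN·m.

B_x = -30.00 kN, B_y = 55.00 kN, M_B = 135.8 kN·m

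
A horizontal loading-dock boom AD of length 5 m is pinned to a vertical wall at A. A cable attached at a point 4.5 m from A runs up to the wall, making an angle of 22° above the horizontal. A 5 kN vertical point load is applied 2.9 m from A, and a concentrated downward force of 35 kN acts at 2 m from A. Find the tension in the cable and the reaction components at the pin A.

ΣM about A: T·sin22°·4.5 − 5·2.9 − 35·2 = 0 → T = 84.5/(4.5·0.374607) = 50.1266 ≈ 50.13 kN.
ΣF_x = 0: A_x − T·cos22° = 0 → A_x = 50.1266 × 0.927184 = 46.48 kN.
ΣF_y = 0: A_y + T·sin22° − 5 − 35 = 0 → A_y = 40 − 50.1266 × 0.374607 = 21.22 kN.

T = 50.13 kN, A_x = 46.48 kN, A_y = 21.22 kN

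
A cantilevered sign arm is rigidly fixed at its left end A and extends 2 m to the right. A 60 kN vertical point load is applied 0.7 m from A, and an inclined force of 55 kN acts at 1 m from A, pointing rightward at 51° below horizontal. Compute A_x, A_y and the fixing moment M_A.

A_x = -34.61 kN, A_y = 102.7 kN, M_A = 84.74 kN·m

ΣF_x = 0: A_x + 55·cos51° = 0 → A_x = -34.61 kN.
ΣF_y = 0: A_y − 60 − 55·sin51° = 0 → A_y = 102.7 kN.
ΣM about A: M_A − 60·0.7 − 55·sin51°·1 = 0 → M_A = 84.74 kN·m.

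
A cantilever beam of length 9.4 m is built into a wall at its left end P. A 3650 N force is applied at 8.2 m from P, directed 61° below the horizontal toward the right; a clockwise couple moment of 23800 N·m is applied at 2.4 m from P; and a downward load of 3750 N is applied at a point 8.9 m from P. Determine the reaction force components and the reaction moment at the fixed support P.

P_x = -1770 N, P_y = 6942 N, M_P = 83350 N·m

ΣF_x = 0: P_x + 3650·cos61° = 0 → P_x = -1770 N.
ΣF_y = 0: P_y − 3650·sin61° − 3750 = 0 → P_y = 6942 N.
ΣM about P: M_P − 3650·sin61°·8.2 − 23800 − 3750·8.9 = 0 → M_P = 83350 N·m.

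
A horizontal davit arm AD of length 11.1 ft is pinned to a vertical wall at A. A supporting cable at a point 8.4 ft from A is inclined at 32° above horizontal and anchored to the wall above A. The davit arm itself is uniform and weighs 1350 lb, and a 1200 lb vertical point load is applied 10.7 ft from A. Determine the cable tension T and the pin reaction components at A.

ΣM about A: T·sin32°·8.4 − 1350·5.55 − 1200·10.7 = 0 → T = 20332.5/(8.4·0.529919) = 4567.75 ≈ 4568 lb.
ΣF_x = 0: A_x − T·cos32° = 0 → A_x = 4567.75 × 0.848048 = 3874 lb.
ΣF_y = 0: A_y + T·sin32° − 1350 − 1200 = 0 → A_y = 2550 − 4567.75 × 0.529919 = 129.5 lb.

T = 4568 lb, A_x = 3874 lb, A_y = 129.5 lb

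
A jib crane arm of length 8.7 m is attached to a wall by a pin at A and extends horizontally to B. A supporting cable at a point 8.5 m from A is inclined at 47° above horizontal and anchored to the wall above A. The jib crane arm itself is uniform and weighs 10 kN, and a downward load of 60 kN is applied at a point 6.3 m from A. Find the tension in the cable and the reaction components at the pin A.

ΣM about A: T·sin47°·8.5 − 10·4.35 − 60·6.3 = 0 → T = 421.5/(8.5·0.731354) = 67.8033 ≈ 67.80 kN.
ΣF_x = 0: A_x − T·cos47° = 0 → A_x = 67.8033 × 0.681998 = 46.24 kN.
ΣF_y = 0: A_y + T·sin47° − 10 − 60 = 0 → A_y = 70 − 67.8033 × 0.731354 = 20.41 kN.

T = 67.80 kN, A_x = 46.24 kN, A_y = 20.41 kN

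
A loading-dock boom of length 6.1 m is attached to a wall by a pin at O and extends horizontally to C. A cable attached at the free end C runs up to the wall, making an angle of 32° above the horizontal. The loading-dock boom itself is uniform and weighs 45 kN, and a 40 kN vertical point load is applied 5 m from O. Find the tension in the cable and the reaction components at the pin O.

T = 104.3 kN, O_x = 88.48 kN, O_y = 29.71 kN

ΣM about O: T·sin32°·6.1 − 45·3.05 − 40·5 = 0 → T = 337.25/(6.1·0.529919) = 104.331 ≈ 104.3 kN.
ΣF_x = 0: O_x − T·cos32° = 0 → O_x = 104.331 × 0.848048 = 88.48 kN.
ΣF_y = 0: O_y + T·sin32° − 45 − 40 = 0 → O_y = 85 − 104.331 × 0.529919 = 29.71 kN.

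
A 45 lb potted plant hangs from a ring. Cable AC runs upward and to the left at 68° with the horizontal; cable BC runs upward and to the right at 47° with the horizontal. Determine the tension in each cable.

T_AC = 33.86 lb, T_BC = 18.60 lb

ΣF_x = 0: −T_AC·cos68° + T_BC·cos47° = 0 → T_BC = 0.549278·T_AC.
ΣF_y = 0: T_AC·sin68° + T_BC·sin47° = 45.
Substitute: T_AC·(0.927184 + 0.549278·0.731354) = 45 → T_AC = 33.8626 ≈ 33.86 lb.
Then T_BC = 0.549278 × 33.8626 = 18.60 lb.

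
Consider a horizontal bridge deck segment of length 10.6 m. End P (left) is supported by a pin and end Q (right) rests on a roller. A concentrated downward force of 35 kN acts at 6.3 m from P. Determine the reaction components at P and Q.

P_x = 0, P_y = 14.20 kN, Q_y = 20.80 kN

ΣM about P: Q_y·10.6 − 35·6.3 = 0 → Q_y = 220.5/10.6 = 20.8019 ≈ 20.80 kN.
ΣF_y = 0: P_y + 20.8019 − 35 = 0 → P_y = 14.20 kN.
ΣF_x = 0: no horizontal applied forces, so P_x = 0.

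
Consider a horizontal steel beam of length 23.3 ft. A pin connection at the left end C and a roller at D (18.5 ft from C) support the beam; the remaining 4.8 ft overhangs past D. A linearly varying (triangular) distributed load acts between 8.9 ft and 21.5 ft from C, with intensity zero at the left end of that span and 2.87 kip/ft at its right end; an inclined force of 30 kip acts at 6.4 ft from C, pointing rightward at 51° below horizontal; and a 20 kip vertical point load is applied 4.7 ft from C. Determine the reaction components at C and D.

Resultant of the triangular load: ½ × 2.87 × 12.6 = 18.081 kip, acting at 17.3 ft from C (one-third of the span from the peak).
Taking moments about C: D_y·18.5 − (½·2.87·12.6)·17.3 − 30·sin51°·6.4 − 20·4.7 = 0 → D_y = 556.013/18.5 = 30.0548 ≈ 30.05 kip.
ΣF_y = 0: C_y + 30.0548 − ½·2.87·12.6 − 30·sin51° − 20 = 0 → C_y = 31.34 kip.
ΣF_x = 0: C_x + 30·cos51° = 0 → C_x = -18.88 kip.

C_x = -18.88 kip, C_y = 31.34 kip, D_y = 30.05 kip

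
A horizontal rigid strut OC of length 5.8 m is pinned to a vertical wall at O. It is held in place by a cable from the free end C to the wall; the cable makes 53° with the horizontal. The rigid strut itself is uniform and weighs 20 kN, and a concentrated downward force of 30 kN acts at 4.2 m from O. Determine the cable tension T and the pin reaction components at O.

T = 39.72 kN, O_x = 23.91 kN, O_y = 18.28 kN

ΣM about O: T·sin53°·5.8 − 20·2.9 − 30·4.2 = 0 → T = 184/(5.8·0.798636) = 39.7229 ≈ 39.72 kN.
ΣF_x = 0: O_x − T·cos53° = 0 → O_x = 39.7229 × 0.601815 = 23.91 kN.
ΣF_y = 0: O_y + T·sin53° − 20 − 30 = 0 → O_y = 50 − 39.7229 × 0.798636 = 18.28 kN.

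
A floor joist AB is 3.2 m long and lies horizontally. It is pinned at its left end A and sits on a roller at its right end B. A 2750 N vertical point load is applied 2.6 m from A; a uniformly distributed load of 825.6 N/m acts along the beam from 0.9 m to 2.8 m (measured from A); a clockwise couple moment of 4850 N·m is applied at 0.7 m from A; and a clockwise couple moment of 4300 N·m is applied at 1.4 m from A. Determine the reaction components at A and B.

Resultant of the distributed load: 825.6 × 1.9 = 1568.64 N at 1.85 m from A.
ΣM about A: B_y·3.2 − 2750·2.6 − (825.6·1.9)·1.85 − 4850 − 4300 = 0 → B_y = 19201.984/3.2 = 6000.62 ≈ 6001 N.
ΣF_y = 0: A_y + 6000.62 − 2750 − 825.6·1.9 = 0 → A_y = -1682 N.
ΣF_x = 0: no horizontal applied forces, so A_x = 0.

A_x = 0, A_y = -1682 N, B_y = 6001 N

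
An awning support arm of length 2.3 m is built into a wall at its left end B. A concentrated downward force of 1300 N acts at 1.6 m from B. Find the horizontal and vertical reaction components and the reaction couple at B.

ΣF_x = 0: B_x = 0.
ΣF_y = 0: B_y − 1300 = 0 → B_y = 1300 N.
ΣM about B: M_B − 1300·1.6 = 0 → M_B = 2080 N·m.

B_x = 0, B_y = 1300 N, M_B = 2080 N·m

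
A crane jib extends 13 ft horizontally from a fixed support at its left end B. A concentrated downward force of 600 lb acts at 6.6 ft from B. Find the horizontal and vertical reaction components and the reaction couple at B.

B_x = 0, B_y = 600.0 lb, M_B = 3960 lb·ft

ΣF_x = 0: B_x = 0.
ΣF_y = 0: B_y − 600 = 0 → B_y = 600.0 lb.
ΣM about B: M_B − 600·6.6 = 0 → M_B = 3960 lb·ft.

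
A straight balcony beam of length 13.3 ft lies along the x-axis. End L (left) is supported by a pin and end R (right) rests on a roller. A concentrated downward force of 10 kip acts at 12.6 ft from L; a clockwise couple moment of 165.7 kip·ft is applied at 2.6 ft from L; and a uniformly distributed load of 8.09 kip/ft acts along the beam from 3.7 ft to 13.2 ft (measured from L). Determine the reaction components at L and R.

Resultant of the distributed load: 8.09 × 9.5 = 76.855 kip at 8.45 ft from L.
ΣM about L: R_y·13.3 − 10·12.6 − 165.7 − (8.09·9.5)·8.45 = 0 → R_y = 941.12475/13.3 = 70.7613 ≈ 70.76 kip.
ΣF_y = 0: L_y + 70.7613 − 10 − 8.09·9.5 = 0 → L_y = 16.09 kip.
ΣF_x = 0: no horizontal applied forces, so L_x = 0.

L_x = 0, L_y = 16.09 kip, R_y = 70.76 kip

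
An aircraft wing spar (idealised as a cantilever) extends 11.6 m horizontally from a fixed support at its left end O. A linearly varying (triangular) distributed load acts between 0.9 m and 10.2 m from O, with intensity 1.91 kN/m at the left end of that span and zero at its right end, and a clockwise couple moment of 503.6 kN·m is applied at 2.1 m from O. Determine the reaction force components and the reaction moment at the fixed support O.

Resultant of the triangular load: ½ × 1.91 × 9.3 = 8.8815 kN, acting at 4 m from O (one-third of the span from the peak).
ΣF_x = 0: O_x = 0.
ΣF_y = 0: O_y − ½·1.91·9.3 = 0 → O_y = 8.881 kN.
ΣM about O: M_O − (½·1.91·9.3)·4 − 503.6 = 0 → M_O = 539.1 kN·m.

O_x = 0, O_y = 8.881 kN, M_O = 539.1 kN·m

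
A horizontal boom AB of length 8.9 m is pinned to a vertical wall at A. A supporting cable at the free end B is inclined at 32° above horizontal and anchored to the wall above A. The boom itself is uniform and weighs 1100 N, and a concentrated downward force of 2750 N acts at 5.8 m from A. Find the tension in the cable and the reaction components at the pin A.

T = 4420 N, A_x = 3748 N, A_y = 1508 N

ΣM about A: T·sin32°·8.9 − 1100·4.45 − 2750·5.8 = 0 → T = 20845/(8.9·0.529919) = 4419.8 ≈ 4420 N.
ΣF_x = 0: A_x − T·cos32° = 0 → A_x = 4419.8 × 0.848048 = 3748 N.
ΣF_y = 0: A_y + T·sin32° − 1100 − 2750 = 0 → A_y = 3850 − 4419.8 × 0.529919 = 1508 N.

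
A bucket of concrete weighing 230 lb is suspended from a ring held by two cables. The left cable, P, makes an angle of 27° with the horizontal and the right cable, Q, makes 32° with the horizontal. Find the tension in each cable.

T_P = 227.6 lb, T_Q = 239.1 lb

ΣF_x = 0: −T_P·cos27° + T_Q·cos32° = 0 → T_Q = 1.05066·T_P.
ΣF_y = 0: T_P·sin27° + T_Q·sin32° = 230.
Substitute: T_P·(0.45399 + 1.05066·0.529919) = 230 → T_P = 227.553 ≈ 227.6 lb.
Then T_Q = 1.05066 × 227.553 = 239.1 lb.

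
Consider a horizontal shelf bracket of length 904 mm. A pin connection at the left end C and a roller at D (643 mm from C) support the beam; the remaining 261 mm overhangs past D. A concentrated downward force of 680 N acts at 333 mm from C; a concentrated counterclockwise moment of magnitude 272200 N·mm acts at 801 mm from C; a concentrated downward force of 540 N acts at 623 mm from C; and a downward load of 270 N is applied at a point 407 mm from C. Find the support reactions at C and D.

ΣM about C: D_y·643 − 680·333 + 272200 − 540·623 − 270·407 = 0 → D_y = 400550/643 = 622.939 ≈ 622.9 N.
ΣF_y = 0: C_y + 622.939 − 680 − 540 − 270 = 0 → C_y = 867.1 N.
ΣF_x = 0: no horizontal applied forces, so C_x = 0.

C_x = 0, C_y = 867.1 N, D_y = 622.9 N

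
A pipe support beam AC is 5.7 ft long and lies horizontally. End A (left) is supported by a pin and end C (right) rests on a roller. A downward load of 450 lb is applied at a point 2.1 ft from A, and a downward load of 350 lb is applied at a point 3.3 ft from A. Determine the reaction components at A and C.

Taking moments about A: C_y·5.7 − 450·2.1 − 350·3.3 = 0 → C_y = 2100/5.7 = 368.421 ≈ 368.4 lb.
ΣF_y = 0: A_y + 368.421 − 450 − 350 = 0 → A_y = 431.6 lb.
ΣF_x = 0: no horizontal applied forces, so A_x = 0.

A_x = 0, A_y = 431.6 lb, C_y = 368.4 lb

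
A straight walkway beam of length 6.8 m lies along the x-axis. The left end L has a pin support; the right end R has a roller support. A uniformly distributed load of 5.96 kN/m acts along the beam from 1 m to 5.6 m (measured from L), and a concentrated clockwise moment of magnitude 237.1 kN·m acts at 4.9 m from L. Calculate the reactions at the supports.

L_x = 0, L_y = -20.76 kN, R_y = 48.17 kN

Resultant of the distributed load: 5.96 × 4.6 = 27.416 kN at 3.3 m from L.
Moments about L: R_y·6.8 − (5.96·4.6)·3.3 − 237.1 = 0 → R_y = 327.5728/6.8 = 48.1725 ≈ 48.17 kN.
ΣF_y = 0: L_y + 48.1725 − 5.96·4.6 = 0 → L_y = -20.76 kN.
ΣF_x = 0: no horizontal applied forces, so L_x = 0.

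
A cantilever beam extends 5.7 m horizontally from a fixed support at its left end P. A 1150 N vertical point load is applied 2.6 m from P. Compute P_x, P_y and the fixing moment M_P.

ΣF_x = 0: P_x = 0.
ΣF_y = 0: P_y − 1150 = 0 → P_y = 1150 N.
ΣM about P: M_P − 1150·2.6 = 0 → M_P = 2990 N·m.

P_x = 0, P_y = 1150 N, M_P = 2990 N·m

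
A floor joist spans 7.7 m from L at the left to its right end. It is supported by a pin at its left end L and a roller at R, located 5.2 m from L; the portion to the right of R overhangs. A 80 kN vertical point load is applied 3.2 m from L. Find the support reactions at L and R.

L_x = 0, L_y = 30.77 kN, R_y = 49.23 kN

Taking moments about L: R_y·5.2 − 80·3.2 = 0 → R_y = 256/5.2 = 49.2308 ≈ 49.23 kN.
ΣF_y = 0: L_y + 49.2308 − 80 = 0 → L_y = 30.77 kN.
ΣF_x = 0: no horizontal applied forces, so L_x = 0.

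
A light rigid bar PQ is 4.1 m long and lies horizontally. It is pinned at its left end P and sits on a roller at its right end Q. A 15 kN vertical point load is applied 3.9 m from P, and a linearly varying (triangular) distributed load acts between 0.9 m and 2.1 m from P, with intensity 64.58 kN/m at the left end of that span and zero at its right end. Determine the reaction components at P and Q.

Resultant of the triangular load: ½ × 64.58 × 1.2 = 38.748 kN, acting at 1.3 m from P (one-third of the span from the peak).
Moments about P: Q_y·4.1 − 15·3.9 − (½·64.58·1.2)·1.3 = 0 → Q_y = 108.8724/4.1 = 26.5542 ≈ 26.55 kN.
ΣF_y = 0: P_y + 26.5542 − 15 − ½·64.58·1.2 = 0 → P_y = 27.19 kN.
ΣF_x = 0: no horizontal applied forces, so P_x = 0.

P_x = 0, P_y = 27.19 kN, Q_y = 26.55 kN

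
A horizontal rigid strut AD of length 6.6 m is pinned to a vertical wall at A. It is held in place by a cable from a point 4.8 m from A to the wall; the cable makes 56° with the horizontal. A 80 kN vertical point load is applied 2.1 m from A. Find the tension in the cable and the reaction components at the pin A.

T = 42.22 kN, A_x = 23.61 kN, A_y = 45.00 kN

ΣM about A: T·sin56°·4.8 − 80·2.1 = 0 → T = 168/(4.8·0.829038) = 42.2176 ≈ 42.22 kN.
ΣF_x = 0: A_x − T·cos56° = 0 → A_x = 42.2176 × 0.559193 = 23.61 kN.
ΣF_y = 0: A_y + T·sin56° − 80 = 0 → A_y = 80 − 42.2176 × 0.829038 = 45.00 kN.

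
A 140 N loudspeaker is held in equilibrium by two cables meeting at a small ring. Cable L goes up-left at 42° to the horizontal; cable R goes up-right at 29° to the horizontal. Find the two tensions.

T_L = 129.5 N, T_R = 110.0 N

ΣF_x = 0: −T_L·cos42° + T_R·cos29° = 0 → T_R = 0.849678·T_L.
ΣF_y = 0: T_L·sin42° + T_R·sin29° = 140.
Substitute: T_L·(0.669131 + 0.849678·0.48481) = 140 → T_L = 129.502 ≈ 129.5 N.
Then T_R = 0.849678 × 129.502 = 110.0 N.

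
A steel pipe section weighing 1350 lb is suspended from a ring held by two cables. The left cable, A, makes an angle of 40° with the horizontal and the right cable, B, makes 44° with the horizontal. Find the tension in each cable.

T_A = 976.5 lb, T_B = 1040 lb

ΣF_x = 0: −T_A·cos40° + T_B·cos44° = 0 → T_B = 1.06493·T_A.
ΣF_y = 0: T_A·sin40° + T_B·sin44° = 1350.
Substitute: T_A·(0.642788 + 1.06493·0.694658) = 1350 → T_A = 976.456 ≈ 976.5 lb.
Then T_B = 1.06493 × 976.456 = 1040 lb.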